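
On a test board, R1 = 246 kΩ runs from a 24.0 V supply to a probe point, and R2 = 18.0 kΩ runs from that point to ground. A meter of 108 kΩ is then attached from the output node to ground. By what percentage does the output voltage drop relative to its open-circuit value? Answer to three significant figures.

13.4 %

Unloaded V = 24.0 × 18.0/264.0 = 1.6364 V.
Loaded: R2‖R_L = 15.43 kΩ, giving V = 24.0 × 15.43/261.4 = 1.4164 V.
Drop = (1.6364 − 1.4164) / 1.6364 = 13.4 %.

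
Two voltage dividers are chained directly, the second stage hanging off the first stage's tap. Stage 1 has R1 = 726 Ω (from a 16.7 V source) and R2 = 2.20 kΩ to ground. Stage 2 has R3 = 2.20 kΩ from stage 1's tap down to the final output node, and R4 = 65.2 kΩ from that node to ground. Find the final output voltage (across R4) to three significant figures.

Stage 2 presents R3+R4 = 67400 Ω as a load on stage 1's tap.
Stage 1's lower leg becomes R2‖(R3+R4) = 2130 Ω, so V_mid = 16.7 × 2130/2856 = 12.46 V.
Stage 2 is itself unloaded: V_out = V_mid × R4/(R3+R4) = 12.46 × 65200/67400 = 12.0 V.

V_out ≈ 12.0 V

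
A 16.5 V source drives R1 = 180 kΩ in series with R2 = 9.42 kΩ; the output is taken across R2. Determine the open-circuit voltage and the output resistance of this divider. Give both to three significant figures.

V_th = 0.821 V, R_th = 8.95 kΩ

V_th is the open-circuit tap voltage: 16.5 × 9.42/(180 + 9.42) = 0.821 V.
With the supply zeroed, R1 and R2 appear in parallel from the tap: R_th = R1‖R2 = (180 × 9.42)/189.4 = 8.95 kΩ.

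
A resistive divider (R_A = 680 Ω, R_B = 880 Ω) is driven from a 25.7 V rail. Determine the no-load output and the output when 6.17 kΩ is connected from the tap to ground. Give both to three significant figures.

Unloaded: 14.5 V; loaded: 13.6 V

Open-circuit: V = 25.7 × 880/(680 + 880) = 14.5 V.
With the load, R_B becomes R_B‖R_L = 770.2 Ω, so V = 25.7 × 770.2/1450 = 13.6 V.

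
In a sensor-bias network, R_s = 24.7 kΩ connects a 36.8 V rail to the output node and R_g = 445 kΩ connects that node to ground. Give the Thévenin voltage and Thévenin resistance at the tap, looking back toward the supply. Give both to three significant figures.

V_th is the open-circuit tap voltage: 36.8 × 445/(24.7 + 445) = 34.9 V.
With the supply zeroed, R_s and R_g appear in parallel from the tap: R_th = R_s‖R_g = (24.7 × 445)/469.7 = 23.4 kΩ.

V_th = 34.9 V, R_th = 23.4 kΩ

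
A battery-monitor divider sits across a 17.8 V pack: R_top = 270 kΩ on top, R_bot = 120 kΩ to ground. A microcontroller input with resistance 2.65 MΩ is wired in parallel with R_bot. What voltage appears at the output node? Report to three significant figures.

V_out ≈ 5.31 V

The load sits in parallel with R_bot: R_bot‖R_L = (120 × 2650) / (120 + 2650) = 114.8 kΩ.
V_out = 17.8 × 114.8 / (270 + 114.8) = 17.8 × 114.8/384.8 = 5.31 V.
(Unloaded it would have been 5.48 V.)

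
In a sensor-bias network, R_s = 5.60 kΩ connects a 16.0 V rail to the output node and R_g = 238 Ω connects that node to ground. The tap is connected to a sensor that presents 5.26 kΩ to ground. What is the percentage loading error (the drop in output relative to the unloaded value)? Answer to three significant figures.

4.16 %

The divider's output (Thévenin) resistance is R_s‖R_g = 228.3 Ω.
Fractional drop under load = R_th/(R_th + R_L) = 228.3 / (228.3 + 5260) = 0.04160.
So the output falls by 4.16 %.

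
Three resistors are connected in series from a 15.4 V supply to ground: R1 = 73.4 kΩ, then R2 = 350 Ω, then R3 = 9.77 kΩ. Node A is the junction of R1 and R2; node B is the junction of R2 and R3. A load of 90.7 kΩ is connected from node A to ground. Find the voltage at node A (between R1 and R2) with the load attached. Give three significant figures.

Below node A the series string R2+R3 = 10120 Ω sits in parallel with the 90700 Ω load: 9104 Ω.
V_A = 15.4 × 9104/(73400 + 9104) = 1.70 V.

V ≈ 1.70 V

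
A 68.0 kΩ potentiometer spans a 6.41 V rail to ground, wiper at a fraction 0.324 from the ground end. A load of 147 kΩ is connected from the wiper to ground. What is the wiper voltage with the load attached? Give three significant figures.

The wiper splits the pot into (1−α)R = 45.97 kΩ above and αR = 22.03 kΩ below.
Lower section ‖ load = 19.16 kΩ.
V_wiper = 6.41 × 19.16/(45.97 + 19.16) = 1.89 V.

V ≈ 1.89 V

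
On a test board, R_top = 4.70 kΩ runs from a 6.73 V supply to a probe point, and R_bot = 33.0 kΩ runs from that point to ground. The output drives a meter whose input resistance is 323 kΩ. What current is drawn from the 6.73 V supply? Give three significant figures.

I ≈ 0.194 mA

R_bot‖R_L = 29.94 kΩ, so the source sees R_top + R_bot‖R_L = 34.64 kΩ.
I = 6.73 V / 34.64 kΩ = 0.194 mA.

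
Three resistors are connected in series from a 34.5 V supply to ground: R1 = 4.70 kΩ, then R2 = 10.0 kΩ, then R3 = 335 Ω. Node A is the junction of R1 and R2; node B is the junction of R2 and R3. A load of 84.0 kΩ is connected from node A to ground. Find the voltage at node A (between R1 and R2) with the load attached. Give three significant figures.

Below node A the series string R2+R3 = 10340 Ω sits in parallel with the 84000 Ω load: 9203 Ω.
V_A = 34.5 × 9203/(4700 + 9203) = 22.8 V.

V ≈ 22.8 V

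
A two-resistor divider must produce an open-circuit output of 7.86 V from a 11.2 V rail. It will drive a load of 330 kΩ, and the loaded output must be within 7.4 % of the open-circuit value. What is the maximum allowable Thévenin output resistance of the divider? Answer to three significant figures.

R_th ≤ 26.4 kΩ

Loading drop = R_th/(R_th + R_L) ≤ 0.0740, so R_th ≤ R_L · ε/(1−ε) = 330 kΩ × 0.0740/0.9260 = 26.4 kΩ.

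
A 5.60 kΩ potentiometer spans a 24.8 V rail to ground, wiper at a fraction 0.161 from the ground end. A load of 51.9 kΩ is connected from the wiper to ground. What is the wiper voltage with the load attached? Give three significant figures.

V ≈ 3.94 V

The wiper splits the pot into (1−α)R = 4698 Ω above and αR = 901.6 Ω below.
Lower section ‖ load = 886.2 Ω.
V_wiper = 24.8 × 886.2/(4698 + 886.2) = 3.94 V.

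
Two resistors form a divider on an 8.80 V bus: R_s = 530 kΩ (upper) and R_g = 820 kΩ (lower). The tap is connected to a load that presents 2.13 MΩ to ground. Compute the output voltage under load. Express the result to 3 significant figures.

V_out ≈ 4.64 V

The load sits in parallel with R_g: R_g‖R_L = (820 × 2130) / (820 + 2130) = 592.1 kΩ.
V_out = 8.80 × 592.1 / (530 + 592.1) = 8.80 × 592.1/1122 = 4.64 V.
(Unloaded it would have been 5.35 V.)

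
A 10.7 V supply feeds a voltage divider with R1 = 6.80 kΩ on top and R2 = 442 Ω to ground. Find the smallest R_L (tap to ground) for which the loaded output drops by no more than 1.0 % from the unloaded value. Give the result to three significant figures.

Output resistance R_th = R1‖R2 = (6800 × 442)/7242 = 415.0 Ω.
The fractional drop is R_th/(R_th + R_L); requiring this ≤ 0.0100 gives R_L ≥ R_th(1/0.0100 − 1) = 415.0 × 99.00 = 41.1 kΩ.

R_L(min) ≈ 41.1 kΩ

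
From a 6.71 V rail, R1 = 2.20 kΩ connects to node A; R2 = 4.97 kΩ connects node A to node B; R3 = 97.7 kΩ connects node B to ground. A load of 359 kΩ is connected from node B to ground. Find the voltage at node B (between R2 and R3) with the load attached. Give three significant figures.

At node B, R3 is in parallel with the load: R3‖R_L = 76.80 kΩ.
Below node A the resistance is R2 + (R3‖R_L) = 81.77 kΩ, so V_A = 6.71 × 81.77/83.97 = 6.534 V.
Then V_B = V_A × (R3‖R_L)/(R2 + R3‖R_L) = 6.534 × 76.80/81.77 = 6.14 V.

V ≈ 6.14 V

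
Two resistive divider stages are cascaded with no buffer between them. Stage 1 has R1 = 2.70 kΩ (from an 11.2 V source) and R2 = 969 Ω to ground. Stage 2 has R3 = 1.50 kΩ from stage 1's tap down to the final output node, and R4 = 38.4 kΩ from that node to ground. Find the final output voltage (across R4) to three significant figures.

Stage 2 presents R3+R4 = 39900 Ω as a load on stage 1's tap.
Stage 1's lower leg becomes R2‖(R3+R4) = 946.0 Ω, so V_mid = 11.2 × 946.0/3646 = 2.906 V.
Stage 2 is itself unloaded: V_out = V_mid × R4/(R3+R4) = 2.906 × 38400/39900 = 2.80 V.

V_out ≈ 2.80 V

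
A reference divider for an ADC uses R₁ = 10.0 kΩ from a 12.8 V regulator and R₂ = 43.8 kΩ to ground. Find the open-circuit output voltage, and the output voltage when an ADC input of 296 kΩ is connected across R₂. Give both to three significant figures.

Unloaded: 10.4 V; loaded: 10.1 V

Open-circuit: V = 12.8 × 43.8/(10.0 + 43.8) = 10.4 V.
With the load, R₂ becomes R₂‖R_L = 38.15 kΩ, so V = 12.8 × 38.15/48.15 = 10.1 V.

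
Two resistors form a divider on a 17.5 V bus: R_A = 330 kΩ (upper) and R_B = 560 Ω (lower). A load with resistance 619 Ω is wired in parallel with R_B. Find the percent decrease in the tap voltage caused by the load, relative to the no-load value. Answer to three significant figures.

47.5 %

Unloaded V = 17.5 × 560/330600 = 0.02965 V.
Loaded: R_B‖R_L = 294.0 Ω, giving V = 17.5 × 294.0/330300 = 0.01558 V.
Drop = (0.02965 − 0.01558) / 0.02965 = 47.5 %.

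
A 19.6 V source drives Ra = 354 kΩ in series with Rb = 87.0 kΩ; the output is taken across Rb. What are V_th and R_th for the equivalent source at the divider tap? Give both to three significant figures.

V_th = 3.87 V, R_th = 69.8 kΩ

V_th is the open-circuit tap voltage: 19.6 × 87.0/(354 + 87.0) = 3.87 V.
With the supply zeroed, Ra and Rb appear in parallel from the tap: R_th = Ra‖Rb = (354 × 87.0)/441.0 = 69.8 kΩ.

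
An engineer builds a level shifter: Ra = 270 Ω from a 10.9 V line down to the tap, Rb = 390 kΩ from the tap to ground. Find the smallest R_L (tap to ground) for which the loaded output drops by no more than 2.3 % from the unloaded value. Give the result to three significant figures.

R_L(min) ≈ 11.5 kΩ

Output resistance R_th = Ra‖Rb = (270 × 390000)/390300 = 269.8 Ω.
The fractional drop is R_th/(R_th + R_L); requiring this ≤ 0.0230 gives R_L ≥ R_th(1/0.0230 − 1) = 269.8 × 42.48 = 11.5 kΩ.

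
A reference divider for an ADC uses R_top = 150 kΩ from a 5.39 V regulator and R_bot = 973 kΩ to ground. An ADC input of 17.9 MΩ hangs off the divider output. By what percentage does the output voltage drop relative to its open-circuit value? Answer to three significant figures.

The divider's output (Thévenin) resistance is R_top‖R_bot = 130.0 kΩ.
Fractional drop under load = R_th/(R_th + R_L) = 130.0 / (130.0 + 17900) = 0.007208.
So the output falls by 0.721 %.

0.721 %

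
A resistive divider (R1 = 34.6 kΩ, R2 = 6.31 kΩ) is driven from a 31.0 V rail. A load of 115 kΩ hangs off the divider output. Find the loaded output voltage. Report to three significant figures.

The load sits in parallel with R2: R2‖R_L = (6.31 × 115) / (6.31 + 115) = 5.982 kΩ.
V_out = 31.0 × 5.982 / (34.6 + 5.982) = 31.0 × 5.982/40.58 = 4.57 V.

V_out ≈ 4.57 V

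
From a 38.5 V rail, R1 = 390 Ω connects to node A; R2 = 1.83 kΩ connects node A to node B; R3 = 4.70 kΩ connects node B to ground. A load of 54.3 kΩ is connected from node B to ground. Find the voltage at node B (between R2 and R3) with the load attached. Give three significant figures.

At node B, R3 is in parallel with the load: R3‖R_L = 4326 Ω.
Below node A the resistance is R2 + (R3‖R_L) = 6156 Ω, so V_A = 38.5 × 6156/6546 = 36.21 V.
Then V_B = V_A × (R3‖R_L)/(R2 + R3‖R_L) = 36.21 × 4326/6156 = 25.4 V.

V ≈ 25.4 V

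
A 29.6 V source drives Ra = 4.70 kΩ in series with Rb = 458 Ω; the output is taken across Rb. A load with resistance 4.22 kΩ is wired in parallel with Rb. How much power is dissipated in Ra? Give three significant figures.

P ≈ 158 mW

Total resistance from the source is Ra + (Rb‖R_L) = 5113 Ω, so I = 29.6/5113 Ω = 5.789 mA.
P = I²·Ra = (5.789 mA)² × 4.70 kΩ = 158 mW.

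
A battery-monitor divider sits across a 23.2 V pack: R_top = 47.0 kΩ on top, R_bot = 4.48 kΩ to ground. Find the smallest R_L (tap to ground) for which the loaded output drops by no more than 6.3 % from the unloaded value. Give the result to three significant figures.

Output resistance R_th = R_top‖R_bot = (47.0 × 4.48)/51.48 = 4.090 kΩ.
The fractional drop is R_th/(R_th + R_L); requiring this ≤ 0.0630 gives R_L ≥ R_th(1/0.0630 − 1) = 4.090 × 14.87 = 60.8 kΩ.

R_L(min) ≈ 60.8 kΩ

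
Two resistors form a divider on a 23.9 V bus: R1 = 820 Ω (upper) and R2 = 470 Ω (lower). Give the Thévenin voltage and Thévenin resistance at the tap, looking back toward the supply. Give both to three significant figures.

V_th = 8.71 V, R_th = 299 Ω

V_th is the open-circuit tap voltage: 23.9 × 470/(820 + 470) = 8.71 V.
With the supply zeroed, R1 and R2 appear in parallel from the tap: R_th = R1‖R2 = (820 × 470)/1290 = 299 Ω.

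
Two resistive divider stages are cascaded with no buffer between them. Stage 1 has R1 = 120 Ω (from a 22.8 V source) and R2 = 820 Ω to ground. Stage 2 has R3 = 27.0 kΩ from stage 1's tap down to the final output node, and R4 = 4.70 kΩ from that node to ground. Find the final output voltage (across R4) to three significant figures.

Stage 2 presents R3+R4 = 31700 Ω as a load on stage 1's tap.
Stage 1's lower leg becomes R2‖(R3+R4) = 799.3 Ω, so V_mid = 22.8 × 799.3/919.3 = 19.82 V.
Stage 2 is itself unloaded: V_out = V_mid × R4/(R3+R4) = 19.82 × 4700/31700 = 2.94 V.

V_out ≈ 2.94 V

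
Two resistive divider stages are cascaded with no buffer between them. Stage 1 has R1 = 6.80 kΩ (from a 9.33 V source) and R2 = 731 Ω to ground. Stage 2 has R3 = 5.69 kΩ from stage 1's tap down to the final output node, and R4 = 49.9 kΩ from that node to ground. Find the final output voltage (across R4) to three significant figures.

V_out ≈ 0.803 V

Stage 2 presents R3+R4 = 55590 Ω as a load on stage 1's tap.
Stage 1's lower leg becomes R2‖(R3+R4) = 721.5 Ω, so V_mid = 9.33 × 721.5/7522 = 0.8950 V.
Stage 2 is itself unloaded: V_out = V_mid × R4/(R3+R4) = 0.8950 × 49900/55590 = 0.803 V.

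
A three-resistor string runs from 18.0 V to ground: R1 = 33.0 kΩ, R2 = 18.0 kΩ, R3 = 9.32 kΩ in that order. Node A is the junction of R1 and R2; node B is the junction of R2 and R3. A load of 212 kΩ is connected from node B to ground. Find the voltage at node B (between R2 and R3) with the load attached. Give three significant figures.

V ≈ 2.68 V

At node B, R3 is in parallel with the load: R3‖R_L = 8.928 kΩ.
Below node A the resistance is R2 + (R3‖R_L) = 26.93 kΩ, so V_A = 18.0 × 26.93/59.93 = 8.088 V.
Then V_B = V_A × (R3‖R_L)/(R2 + R3‖R_L) = 8.088 × 8.928/26.93 = 2.68 V.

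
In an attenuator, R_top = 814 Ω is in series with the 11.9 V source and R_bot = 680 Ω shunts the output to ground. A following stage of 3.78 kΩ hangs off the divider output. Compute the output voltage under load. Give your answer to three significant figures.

The load sits in parallel with R_bot: R_bot‖R_L = (680 × 3780) / (680 + 3780) = 576.3 Ω.
V_out = 11.9 × 576.3 / (814 + 576.3) = 11.9 × 576.3/1390 = 4.93 V.

V_out ≈ 4.93 V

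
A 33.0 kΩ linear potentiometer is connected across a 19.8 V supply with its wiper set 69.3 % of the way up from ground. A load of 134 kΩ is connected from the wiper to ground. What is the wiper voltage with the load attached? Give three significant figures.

The wiper splits the pot into (1−α)R = 10.13 kΩ above and αR = 22.87 kΩ below.
Lower section ‖ load = 19.54 kΩ.
V_wiper = 19.8 × 19.54/(10.13 + 19.54) = 13.0 V.

V ≈ 13.0 V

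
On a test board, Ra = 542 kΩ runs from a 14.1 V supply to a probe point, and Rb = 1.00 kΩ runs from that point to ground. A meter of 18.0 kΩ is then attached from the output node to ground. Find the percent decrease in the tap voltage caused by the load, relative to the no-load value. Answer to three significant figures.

The divider's output (Thévenin) resistance is Ra‖Rb = 0.9982 kΩ.
Fractional drop under load = R_th/(R_th + R_L) = 0.9982 / (0.9982 + 18.0) = 0.05254.
So the output falls by 5.25 %.

5.25 %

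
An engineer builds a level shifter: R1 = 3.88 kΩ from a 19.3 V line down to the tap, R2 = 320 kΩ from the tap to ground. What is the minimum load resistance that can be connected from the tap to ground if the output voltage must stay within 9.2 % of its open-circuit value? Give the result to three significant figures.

Output resistance R_th = R1‖R2 = (3.88 × 320)/323.9 = 3.834 kΩ.
The fractional drop is R_th/(R_th + R_L); requiring this ≤ 0.0920 gives R_L ≥ R_th(1/0.0920 − 1) = 3.834 × 9.870 = 37.8 kΩ.

R_L(min) ≈ 37.8 kΩ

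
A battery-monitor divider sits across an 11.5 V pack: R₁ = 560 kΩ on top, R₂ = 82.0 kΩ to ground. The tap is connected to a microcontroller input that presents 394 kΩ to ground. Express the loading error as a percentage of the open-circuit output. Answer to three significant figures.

The divider's output (Thévenin) resistance is R₁‖R₂ = 71.53 kΩ.
Fractional drop under load = R_th/(R_th + R_L) = 71.53 / (71.53 + 394) = 0.1536.
So the output falls by 15.4 %.

15.4 %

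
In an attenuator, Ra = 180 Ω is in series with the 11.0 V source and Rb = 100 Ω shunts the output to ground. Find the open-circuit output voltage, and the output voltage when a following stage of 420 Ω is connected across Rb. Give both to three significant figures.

Unloaded: 3.93 V; loaded: 3.41 V

Open-circuit: V = 11.0 × 100/(180 + 100) = 3.93 V.
With the load, Rb becomes Rb‖R_L = 80.77 Ω, so V = 11.0 × 80.77/260.8 = 3.41 V.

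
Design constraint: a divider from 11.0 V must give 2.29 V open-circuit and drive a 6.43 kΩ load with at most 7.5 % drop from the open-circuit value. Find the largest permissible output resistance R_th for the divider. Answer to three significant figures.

R_th ≤ 521 Ω

Loading drop = R_th/(R_th + R_L) ≤ 0.0750, so R_th ≤ R_L · ε/(1−ε) = 6.43 kΩ × 0.0750/0.9250 = 521 Ω.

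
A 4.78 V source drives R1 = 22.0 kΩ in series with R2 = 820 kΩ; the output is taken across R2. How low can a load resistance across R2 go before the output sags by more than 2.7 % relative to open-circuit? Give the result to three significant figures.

Output resistance R_th = R1‖R2 = (22.0 × 820)/842.0 = 21.43 kΩ.
The fractional drop is R_th/(R_th + R_L); requiring this ≤ 0.0270 gives R_L ≥ R_th(1/0.0270 − 1) = 21.43 × 36.04 = 772 kΩ.

R_L(min) ≈ 772 kΩ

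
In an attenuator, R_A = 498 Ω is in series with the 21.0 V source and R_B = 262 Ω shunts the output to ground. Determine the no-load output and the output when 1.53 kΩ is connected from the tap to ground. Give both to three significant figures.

Open-circuit: V = 21.0 × 262/(498 + 262) = 7.24 V.
With the load, R_B becomes R_B‖R_L = 223.7 Ω, so V = 21.0 × 223.7/721.7 = 6.51 V.

Unloaded: 7.24 V; loaded: 6.51 V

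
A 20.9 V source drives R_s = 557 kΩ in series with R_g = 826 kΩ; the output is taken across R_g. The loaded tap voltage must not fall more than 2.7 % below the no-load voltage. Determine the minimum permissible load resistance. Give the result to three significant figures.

R_L(min) ≈ 12.0 MΩ

Output resistance R_th = R_s‖R_g = (557 × 826)/1383 = 332.7 kΩ.
The fractional drop is R_th/(R_th + R_L); requiring this ≤ 0.0270 gives R_L ≥ R_th(1/0.0270 − 1) = 332.7 × 36.04 = 12.0 MΩ.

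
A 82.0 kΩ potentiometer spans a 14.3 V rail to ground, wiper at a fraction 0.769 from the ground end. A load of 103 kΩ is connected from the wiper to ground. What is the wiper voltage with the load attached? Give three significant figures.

V ≈ 9.63 V

The wiper splits the pot into (1−α)R = 18.94 kΩ above and αR = 63.06 kΩ below.
Lower section ‖ load = 39.11 kΩ.
V_wiper = 14.3 × 39.11/(18.94 + 39.11) = 9.63 V.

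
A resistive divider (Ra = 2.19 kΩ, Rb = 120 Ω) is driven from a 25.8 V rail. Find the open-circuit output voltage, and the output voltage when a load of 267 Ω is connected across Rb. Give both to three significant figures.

Unloaded: 1.34 V; loaded: 0.940 V

Open-circuit: V = 25.8 × 120/(2190 + 120) = 1.34 V.
With the load, Rb becomes Rb‖R_L = 82.79 Ω, so V = 25.8 × 82.79/2273 = 0.940 V.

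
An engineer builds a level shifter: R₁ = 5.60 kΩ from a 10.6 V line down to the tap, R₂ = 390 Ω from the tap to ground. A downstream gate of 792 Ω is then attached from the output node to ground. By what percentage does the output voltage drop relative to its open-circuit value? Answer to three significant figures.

Unloaded V = 10.6 × 390/5990 = 0.6902 V.
Loaded: R₂‖R_L = 261.3 Ω, giving V = 10.6 × 261.3/5861 = 0.4726 V.
Drop = (0.6902 − 0.4726) / 0.6902 = 31.5 %.

31.5 %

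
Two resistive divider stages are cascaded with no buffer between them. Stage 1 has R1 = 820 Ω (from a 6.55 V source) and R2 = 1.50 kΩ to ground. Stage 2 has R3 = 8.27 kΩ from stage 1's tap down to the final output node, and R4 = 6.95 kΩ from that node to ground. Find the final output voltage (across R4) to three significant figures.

Stage 2 presents R3+R4 = 15220 Ω as a load on stage 1's tap.
Stage 1's lower leg becomes R2‖(R3+R4) = 1365 Ω, so V_mid = 6.55 × 1365/2185 = 4.092 V.
Stage 2 is itself unloaded: V_out = V_mid × R4/(R3+R4) = 4.092 × 6950/15220 = 1.87 V.

V_out ≈ 1.87 V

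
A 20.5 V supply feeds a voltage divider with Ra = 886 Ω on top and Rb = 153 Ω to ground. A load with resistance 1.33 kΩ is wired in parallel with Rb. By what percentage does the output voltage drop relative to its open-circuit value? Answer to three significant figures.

The divider's output (Thévenin) resistance is Ra‖Rb = 130.5 Ω.
Fractional drop under load = R_th/(R_th + R_L) = 130.5 / (130.5 + 1330) = 0.08933.
So the output falls by 8.93 %.

8.93 %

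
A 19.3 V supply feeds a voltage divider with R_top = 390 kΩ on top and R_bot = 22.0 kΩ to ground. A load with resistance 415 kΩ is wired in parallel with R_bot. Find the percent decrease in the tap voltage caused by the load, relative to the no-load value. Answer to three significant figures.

The divider's output (Thévenin) resistance is R_top‖R_bot = 20.83 kΩ.
Fractional drop under load = R_th/(R_th + R_L) = 20.83 / (20.83 + 415) = 0.04778.
So the output falls by 4.78 %.

4.78 %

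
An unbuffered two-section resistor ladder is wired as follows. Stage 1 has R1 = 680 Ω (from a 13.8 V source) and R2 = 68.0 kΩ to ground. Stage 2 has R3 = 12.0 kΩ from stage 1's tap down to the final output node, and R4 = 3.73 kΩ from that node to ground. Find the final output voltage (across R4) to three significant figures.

V_out ≈ 3.11 V

Stage 2 presents R3+R4 = 15730 Ω as a load on stage 1's tap.
Stage 1's lower leg becomes R2‖(R3+R4) = 12770 Ω, so V_mid = 13.8 × 12770/13450 = 13.10 V.
Stage 2 is itself unloaded: V_out = V_mid × R4/(R3+R4) = 13.10 × 3730/15730 = 3.11 V.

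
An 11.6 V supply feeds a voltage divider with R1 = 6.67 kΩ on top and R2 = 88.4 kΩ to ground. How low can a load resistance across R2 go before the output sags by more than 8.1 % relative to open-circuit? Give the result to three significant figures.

Output resistance R_th = R1‖R2 = (6.67 × 88.4)/95.07 = 6.202 kΩ.
The fractional drop is R_th/(R_th + R_L); requiring this ≤ 0.0810 gives R_L ≥ R_th(1/0.0810 − 1) = 6.202 × 11.35 = 70.4 kΩ.

R_L(min) ≈ 70.4 kΩ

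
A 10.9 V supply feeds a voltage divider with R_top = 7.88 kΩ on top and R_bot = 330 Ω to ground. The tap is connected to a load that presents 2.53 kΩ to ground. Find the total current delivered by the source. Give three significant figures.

R_bot‖R_L = 291.9 Ω, so the source sees R_top + R_bot‖R_L = 8172 Ω.
I = 10.9 V / 8172 Ω = 1.33 mA.

I ≈ 1.33 mA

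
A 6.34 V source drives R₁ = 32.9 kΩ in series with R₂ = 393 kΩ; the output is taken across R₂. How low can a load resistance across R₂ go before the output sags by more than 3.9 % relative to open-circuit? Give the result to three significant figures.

R_L(min) ≈ 748 kΩ

Output resistance R_th = R₁‖R₂ = (32.9 × 393)/425.9 = 30.36 kΩ.
The fractional drop is R_th/(R_th + R_L); requiring this ≤ 0.0390 gives R_L ≥ R_th(1/0.0390 − 1) = 30.36 × 24.64 = 748 kΩ.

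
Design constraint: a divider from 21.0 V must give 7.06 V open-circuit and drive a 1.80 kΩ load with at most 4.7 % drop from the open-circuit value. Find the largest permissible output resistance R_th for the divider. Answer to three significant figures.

Loading drop = R_th/(R_th + R_L) ≤ 0.0470, so R_th ≤ R_L · ε/(1−ε) = 1.80 kΩ × 0.0470/0.9530 = 88.8 Ω.

R_th ≤ 88.8 Ω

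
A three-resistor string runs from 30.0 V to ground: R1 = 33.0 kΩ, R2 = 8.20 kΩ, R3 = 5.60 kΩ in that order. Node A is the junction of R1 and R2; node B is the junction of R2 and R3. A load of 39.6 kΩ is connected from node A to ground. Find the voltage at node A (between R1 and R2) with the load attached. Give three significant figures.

Below node A the series string R2+R3 = 13.80 kΩ sits in parallel with the 39.6 kΩ load: 10.23 kΩ.
V_A = 30.0 × 10.23/(33.0 + 10.23) = 7.10 V.

V ≈ 7.10 V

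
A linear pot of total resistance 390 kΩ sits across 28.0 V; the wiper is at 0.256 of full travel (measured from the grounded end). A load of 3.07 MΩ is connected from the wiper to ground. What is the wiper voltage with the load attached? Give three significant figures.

The wiper splits the pot into (1−α)R = 290.2 kΩ above and αR = 99.84 kΩ below.
Lower section ‖ load = 96.70 kΩ.
V_wiper = 28.0 × 96.70/(290.2 + 96.70) = 7.00 V.

V ≈ 7.00 V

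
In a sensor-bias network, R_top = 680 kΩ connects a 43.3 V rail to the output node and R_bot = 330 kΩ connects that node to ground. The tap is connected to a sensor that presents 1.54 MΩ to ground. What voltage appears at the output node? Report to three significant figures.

The load sits in parallel with R_bot: R_bot‖R_L = (330 × 1540) / (330 + 1540) = 271.8 kΩ.
V_out = 43.3 × 271.8 / (680 + 271.8) = 43.3 × 271.8/951.8 = 12.4 V.

V_out ≈ 12.4 V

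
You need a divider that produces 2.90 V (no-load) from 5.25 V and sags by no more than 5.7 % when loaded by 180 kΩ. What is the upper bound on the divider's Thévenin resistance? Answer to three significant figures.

R_th ≤ 10.9 kΩ

Loading drop = R_th/(R_th + R_L) ≤ 0.0570, so R_th ≤ R_L · ε/(1−ε) = 180 kΩ × 0.0570/0.9430 = 10.9 kΩ.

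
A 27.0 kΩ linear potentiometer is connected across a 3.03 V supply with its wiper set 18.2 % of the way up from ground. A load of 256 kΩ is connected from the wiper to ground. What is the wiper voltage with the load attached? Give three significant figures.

The wiper splits the pot into (1−α)R = 22.09 kΩ above and αR = 4.914 kΩ below.
Lower section ‖ load = 4.821 kΩ.
V_wiper = 3.03 × 4.821/(22.09 + 4.821) = 0.543 V.

V ≈ 0.543 V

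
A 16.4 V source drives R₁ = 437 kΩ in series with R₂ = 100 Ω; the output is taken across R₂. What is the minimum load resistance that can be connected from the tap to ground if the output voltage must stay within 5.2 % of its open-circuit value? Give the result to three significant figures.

R_L(min) ≈ 1.82 kΩ

Output resistance R_th = R₁‖R₂ = (437000 × 100)/437100 = 99.98 Ω.
The fractional drop is R_th/(R_th + R_L); requiring this ≤ 0.0520 gives R_L ≥ R_th(1/0.0520 − 1) = 99.98 × 18.23 = 1.82 kΩ.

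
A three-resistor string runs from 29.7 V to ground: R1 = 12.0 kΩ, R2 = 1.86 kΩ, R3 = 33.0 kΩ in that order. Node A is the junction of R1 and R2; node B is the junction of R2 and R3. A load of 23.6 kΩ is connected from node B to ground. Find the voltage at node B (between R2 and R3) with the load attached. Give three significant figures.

At node B, R3 is in parallel with the load: R3‖R_L = 13.76 kΩ.
Below node A the resistance is R2 + (R3‖R_L) = 15.62 kΩ, so V_A = 29.7 × 15.62/27.62 = 16.80 V.
Then V_B = V_A × (R3‖R_L)/(R2 + R3‖R_L) = 16.80 × 13.76/15.62 = 14.8 V.

V ≈ 14.8 V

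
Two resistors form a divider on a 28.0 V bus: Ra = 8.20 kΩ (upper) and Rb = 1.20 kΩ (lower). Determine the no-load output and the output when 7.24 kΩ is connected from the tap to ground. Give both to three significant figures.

Unloaded: 3.57 V; loaded: 3.12 V

Open-circuit: V = 28.0 × 1.20/(8.20 + 1.20) = 3.57 V.
With the load, Rb becomes Rb‖R_L = 1.029 kΩ, so V = 28.0 × 1.029/9.229 = 3.12 V.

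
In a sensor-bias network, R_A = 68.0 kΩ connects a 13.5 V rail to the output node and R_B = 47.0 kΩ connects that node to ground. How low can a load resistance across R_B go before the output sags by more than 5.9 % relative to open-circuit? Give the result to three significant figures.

Output resistance R_th = R_A‖R_B = (68.0 × 47.0)/115.0 = 27.79 kΩ.
The fractional drop is R_th/(R_th + R_L); requiring this ≤ 0.0590 gives R_L ≥ R_th(1/0.0590 − 1) = 27.79 × 15.95 = 443 kΩ.

R_L(min) ≈ 443 kΩ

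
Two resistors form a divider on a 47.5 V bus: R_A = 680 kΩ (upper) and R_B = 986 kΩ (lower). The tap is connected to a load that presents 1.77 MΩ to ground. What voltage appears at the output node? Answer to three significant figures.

The load sits in parallel with R_B: R_B‖R_L = (986 × 1770) / (986 + 1770) = 633.2 kΩ.
V_out = 47.5 × 633.2 / (680 + 633.2) = 47.5 × 633.2/1313 = 22.9 V.

V_out ≈ 22.9 V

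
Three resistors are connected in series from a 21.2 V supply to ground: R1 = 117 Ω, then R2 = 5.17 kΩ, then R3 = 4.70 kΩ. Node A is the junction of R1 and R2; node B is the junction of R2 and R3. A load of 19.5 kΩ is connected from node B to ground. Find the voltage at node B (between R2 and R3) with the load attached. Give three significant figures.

V ≈ 8.85 V

At node B, R3 is in parallel with the load: R3‖R_L = 3787 Ω.
Below node A the resistance is R2 + (R3‖R_L) = 8957 Ω, so V_A = 21.2 × 8957/9074 = 20.93 V.
Then V_B = V_A × (R3‖R_L)/(R2 + R3‖R_L) = 20.93 × 3787/8957 = 8.85 V.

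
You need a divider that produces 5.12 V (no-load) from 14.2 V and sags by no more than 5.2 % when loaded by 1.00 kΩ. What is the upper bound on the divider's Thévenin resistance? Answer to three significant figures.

R_th ≤ 54.9 Ω

Loading drop = R_th/(R_th + R_L) ≤ 0.0520, so R_th ≤ R_L · ε/(1−ε) = 1.00 kΩ × 0.0520/0.9480 = 54.9 Ω.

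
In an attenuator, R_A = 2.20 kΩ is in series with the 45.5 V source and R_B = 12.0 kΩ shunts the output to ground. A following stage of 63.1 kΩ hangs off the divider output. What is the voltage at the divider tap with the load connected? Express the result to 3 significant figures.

V_out ≈ 37.4 V

The load sits in parallel with R_B: R_B‖R_L = (12.0 × 63.1) / (12.0 + 63.1) = 10.08 kΩ.
V_out = 45.5 × 10.08 / (2.20 + 10.08) = 45.5 × 10.08/12.28 = 37.4 V.
(Unloaded it would have been 38.5 V.)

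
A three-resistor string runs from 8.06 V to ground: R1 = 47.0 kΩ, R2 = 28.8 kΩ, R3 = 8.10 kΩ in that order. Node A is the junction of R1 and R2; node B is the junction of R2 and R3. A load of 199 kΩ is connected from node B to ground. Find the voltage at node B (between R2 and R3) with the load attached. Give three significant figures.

V ≈ 0.751 V

At node B, R3 is in parallel with the load: R3‖R_L = 7.783 kΩ.
Below node A the resistance is R2 + (R3‖R_L) = 36.58 kΩ, so V_A = 8.06 × 36.58/83.58 = 3.528 V.
Then V_B = V_A × (R3‖R_L)/(R2 + R3‖R_L) = 3.528 × 7.783/36.58 = 0.751 V.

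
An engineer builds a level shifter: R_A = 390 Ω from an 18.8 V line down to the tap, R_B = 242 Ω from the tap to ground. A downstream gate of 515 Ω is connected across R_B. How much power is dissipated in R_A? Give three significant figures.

P ≈ 448 mW

Total resistance from the source is R_A + (R_B‖R_L) = 554.6 Ω, so I = 18.8/554.6 Ω = 33.90 mA.
P = I²·R_A = (33.90 mA)² × 390 Ω = 448 mW.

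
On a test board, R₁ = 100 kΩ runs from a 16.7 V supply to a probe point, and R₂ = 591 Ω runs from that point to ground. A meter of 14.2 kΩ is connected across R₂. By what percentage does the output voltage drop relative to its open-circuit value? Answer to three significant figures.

3.97 %

The divider's output (Thévenin) resistance is R₁‖R₂ = 587.5 Ω.
Fractional drop under load = R_th/(R_th + R_L) = 587.5 / (587.5 + 14200) = 0.03973.
So the output falls by 3.97 %.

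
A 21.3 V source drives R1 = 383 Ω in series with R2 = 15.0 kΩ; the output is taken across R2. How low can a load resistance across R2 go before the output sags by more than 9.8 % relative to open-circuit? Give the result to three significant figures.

Output resistance R_th = R1‖R2 = (383 × 15000)/15380 = 373.5 Ω.
The fractional drop is R_th/(R_th + R_L); requiring this ≤ 0.0980 gives R_L ≥ R_th(1/0.0980 − 1) = 373.5 × 9.204 = 3.44 kΩ.

R_L(min) ≈ 3.44 kΩ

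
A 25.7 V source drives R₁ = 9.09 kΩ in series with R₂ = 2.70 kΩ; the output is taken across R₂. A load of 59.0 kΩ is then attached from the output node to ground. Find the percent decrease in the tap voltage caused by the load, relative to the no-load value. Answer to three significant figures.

The divider's output (Thévenin) resistance is R₁‖R₂ = 2.082 kΩ.
Fractional drop under load = R_th/(R_th + R_L) = 2.082 / (2.082 + 59.0) = 0.03408.
So the output falls by 3.41 %.

3.41 %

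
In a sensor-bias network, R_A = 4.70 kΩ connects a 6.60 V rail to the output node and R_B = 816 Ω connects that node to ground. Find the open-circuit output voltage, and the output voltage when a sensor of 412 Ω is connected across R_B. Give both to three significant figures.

Open-circuit: V = 6.60 × 816/(4700 + 816) = 0.976 V.
With the load, R_B becomes R_B‖R_L = 273.8 Ω, so V = 6.60 × 273.8/4974 = 0.363 V.

Unloaded: 0.976 V; loaded: 0.363 V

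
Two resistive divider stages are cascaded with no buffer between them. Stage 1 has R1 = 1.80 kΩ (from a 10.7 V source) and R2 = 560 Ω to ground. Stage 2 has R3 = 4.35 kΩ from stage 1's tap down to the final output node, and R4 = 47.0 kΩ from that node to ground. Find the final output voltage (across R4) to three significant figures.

Stage 2 presents R3+R4 = 51350 Ω as a load on stage 1's tap.
Stage 1's lower leg becomes R2‖(R3+R4) = 554.0 Ω, so V_mid = 10.7 × 554.0/2354 = 2.518 V.
Stage 2 is itself unloaded: V_out = V_mid × R4/(R3+R4) = 2.518 × 47000/51350 = 2.30 V.

V_out ≈ 2.30 V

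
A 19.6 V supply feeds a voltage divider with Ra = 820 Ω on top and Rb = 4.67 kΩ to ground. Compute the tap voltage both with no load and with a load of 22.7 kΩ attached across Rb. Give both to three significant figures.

Open-circuit: V = 19.6 × 4670/(820 + 4670) = 16.7 V.
With the load, Rb becomes Rb‖R_L = 3873 Ω, so V = 19.6 × 3873/4693 = 16.2 V.

Unloaded: 16.7 V; loaded: 16.2 V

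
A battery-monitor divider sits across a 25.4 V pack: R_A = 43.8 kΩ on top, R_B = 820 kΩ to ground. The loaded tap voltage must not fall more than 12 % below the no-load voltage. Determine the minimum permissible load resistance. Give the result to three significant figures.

Output resistance R_th = R_A‖R_B = (43.8 × 820)/863.8 = 41.58 kΩ.
The fractional drop is R_th/(R_th + R_L); requiring this ≤ 0.120 gives R_L ≥ R_th(1/0.120 − 1) = 41.58 × 7.333 = 305 kΩ.

R_L(min) ≈ 305 kΩ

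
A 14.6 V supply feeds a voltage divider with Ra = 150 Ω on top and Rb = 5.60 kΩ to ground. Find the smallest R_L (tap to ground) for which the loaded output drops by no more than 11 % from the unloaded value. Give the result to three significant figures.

R_L(min) ≈ 1.18 kΩ

Output resistance R_th = Ra‖Rb = (150 × 5600)/5750 = 146.1 Ω.
The fractional drop is R_th/(R_th + R_L); requiring this ≤ 0.110 gives R_L ≥ R_th(1/0.110 − 1) = 146.1 × 8.091 = 1.18 kΩ.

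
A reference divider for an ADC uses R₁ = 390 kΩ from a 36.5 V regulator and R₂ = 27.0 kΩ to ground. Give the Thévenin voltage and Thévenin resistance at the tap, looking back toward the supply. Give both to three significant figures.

V_th = 2.36 V, R_th = 25.3 kΩ

V_th is the open-circuit tap voltage: 36.5 × 27.0/(390 + 27.0) = 2.36 V.
With the supply zeroed, R₁ and R₂ appear in parallel from the tap: R_th = R₁‖R₂ = (390 × 27.0)/417.0 = 25.3 kΩ.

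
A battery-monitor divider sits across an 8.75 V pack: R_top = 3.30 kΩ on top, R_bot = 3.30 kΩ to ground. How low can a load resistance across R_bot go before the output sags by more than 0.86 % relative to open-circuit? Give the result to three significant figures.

Output resistance R_th = R_top‖R_bot = (3.30 × 3.30)/6.600 = 1.650 kΩ.
The fractional drop is R_th/(R_th + R_L); requiring this ≤ 0.00860 gives R_L ≥ R_th(1/0.00860 − 1) = 1.650 × 115.3 = 190 kΩ.

R_L(min) ≈ 190 kΩ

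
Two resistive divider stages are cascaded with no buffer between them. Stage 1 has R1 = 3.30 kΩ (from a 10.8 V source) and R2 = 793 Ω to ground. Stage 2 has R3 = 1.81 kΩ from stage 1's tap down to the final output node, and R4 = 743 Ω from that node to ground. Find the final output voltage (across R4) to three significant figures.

Stage 2 presents R3+R4 = 2553 Ω as a load on stage 1's tap.
Stage 1's lower leg becomes R2‖(R3+R4) = 605.1 Ω, so V_mid = 10.8 × 605.1/3905 = 1.673 V.
Stage 2 is itself unloaded: V_out = V_mid × R4/(R3+R4) = 1.673 × 743/2553 = 0.487 V.

V_out ≈ 0.487 V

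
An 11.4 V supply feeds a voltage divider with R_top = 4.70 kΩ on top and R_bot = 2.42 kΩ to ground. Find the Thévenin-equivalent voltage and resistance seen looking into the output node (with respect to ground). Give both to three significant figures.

V_th is the open-circuit tap voltage: 11.4 × 2.42/(4.70 + 2.42) = 3.87 V.
With the supply zeroed, R_top and R_bot appear in parallel from the tap: R_th = R_top‖R_bot = (4.70 × 2.42)/7.120 = 1.60 kΩ.

V_th = 3.87 V, R_th = 1.60 kΩ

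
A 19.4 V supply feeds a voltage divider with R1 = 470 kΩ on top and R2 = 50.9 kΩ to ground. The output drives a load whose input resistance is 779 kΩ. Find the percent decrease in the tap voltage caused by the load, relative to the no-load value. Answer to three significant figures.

The divider's output (Thévenin) resistance is R1‖R2 = 45.93 kΩ.
Fractional drop under load = R_th/(R_th + R_L) = 45.93 / (45.93 + 779) = 0.05567.
So the output falls by 5.57 %.

5.57 %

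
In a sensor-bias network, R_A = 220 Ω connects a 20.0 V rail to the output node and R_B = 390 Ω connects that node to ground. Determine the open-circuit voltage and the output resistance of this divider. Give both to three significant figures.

V_th is the open-circuit tap voltage: 20.0 × 390/(220 + 390) = 12.8 V.
With the supply zeroed, R_A and R_B appear in parallel from the tap: R_th = R_A‖R_B = (220 × 390)/610.0 = 141 Ω.

V_th = 12.8 V, R_th = 141 Ω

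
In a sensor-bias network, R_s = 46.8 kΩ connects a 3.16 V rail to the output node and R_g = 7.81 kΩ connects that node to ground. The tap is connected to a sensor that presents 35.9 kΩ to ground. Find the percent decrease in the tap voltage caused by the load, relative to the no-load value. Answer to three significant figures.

15.7 %

The divider's output (Thévenin) resistance is R_s‖R_g = 6.693 kΩ.
Fractional drop under load = R_th/(R_th + R_L) = 6.693 / (6.693 + 35.9) = 0.1571.
So the output falls by 15.7 %.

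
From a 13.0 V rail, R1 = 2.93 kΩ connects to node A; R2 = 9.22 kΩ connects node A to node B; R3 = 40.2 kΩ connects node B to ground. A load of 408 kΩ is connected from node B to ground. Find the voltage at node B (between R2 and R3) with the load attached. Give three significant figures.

At node B, R3 is in parallel with the load: R3‖R_L = 36.59 kΩ.
Below node A the resistance is R2 + (R3‖R_L) = 45.81 kΩ, so V_A = 13.0 × 45.81/48.74 = 12.22 V.
Then V_B = V_A × (R3‖R_L)/(R2 + R3‖R_L) = 12.22 × 36.59/45.81 = 9.76 V.

V ≈ 9.76 V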